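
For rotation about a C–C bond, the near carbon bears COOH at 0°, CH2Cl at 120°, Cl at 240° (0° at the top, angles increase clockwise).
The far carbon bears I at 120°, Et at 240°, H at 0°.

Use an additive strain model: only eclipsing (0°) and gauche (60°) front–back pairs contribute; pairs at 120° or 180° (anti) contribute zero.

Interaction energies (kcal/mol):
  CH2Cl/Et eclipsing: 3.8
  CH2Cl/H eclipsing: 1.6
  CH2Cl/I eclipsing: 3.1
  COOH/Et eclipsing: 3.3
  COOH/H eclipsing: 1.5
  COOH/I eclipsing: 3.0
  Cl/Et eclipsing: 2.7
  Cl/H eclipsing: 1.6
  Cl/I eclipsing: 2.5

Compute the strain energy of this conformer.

7.3 kcal/mol

This conformer (eclipsed): COOH–H eclipsed, CH2Cl–I eclipsed, Cl–Et eclipsed; 1.5 + 3.1 + 2.7 = 7.3 kcal/mol.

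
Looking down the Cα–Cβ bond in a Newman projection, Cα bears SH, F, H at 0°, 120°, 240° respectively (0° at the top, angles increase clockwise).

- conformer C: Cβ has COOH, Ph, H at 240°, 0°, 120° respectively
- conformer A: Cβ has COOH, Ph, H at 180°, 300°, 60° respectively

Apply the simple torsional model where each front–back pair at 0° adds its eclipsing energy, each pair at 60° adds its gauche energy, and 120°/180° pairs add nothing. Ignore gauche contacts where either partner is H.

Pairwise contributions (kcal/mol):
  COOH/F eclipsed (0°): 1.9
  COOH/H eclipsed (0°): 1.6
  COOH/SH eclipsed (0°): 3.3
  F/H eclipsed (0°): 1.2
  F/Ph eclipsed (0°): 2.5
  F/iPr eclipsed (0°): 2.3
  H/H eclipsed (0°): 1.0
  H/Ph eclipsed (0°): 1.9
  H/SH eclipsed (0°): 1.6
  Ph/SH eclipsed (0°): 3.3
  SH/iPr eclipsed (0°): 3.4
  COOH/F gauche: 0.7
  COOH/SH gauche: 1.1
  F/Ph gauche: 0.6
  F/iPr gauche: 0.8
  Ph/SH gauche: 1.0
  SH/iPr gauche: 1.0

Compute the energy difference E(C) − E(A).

+4.4 kcal/mol

C (eclipsed): SH(0°)/Ph(0°) eclipsed 3.3; F(120°)/H(120°) eclipsed 1.2; H(240°)/COOH(240°) eclipsed 1.6 → 6.1 kcal/mol.
A (staggered): SH(0°)/Ph(300°) gauche 1.0; F(120°)/COOH(180°) gauche 0.7 → 1.7 kcal/mol.
E(C) − E(A) = 6.1 − 1.7 = +4.4 kcal/mol.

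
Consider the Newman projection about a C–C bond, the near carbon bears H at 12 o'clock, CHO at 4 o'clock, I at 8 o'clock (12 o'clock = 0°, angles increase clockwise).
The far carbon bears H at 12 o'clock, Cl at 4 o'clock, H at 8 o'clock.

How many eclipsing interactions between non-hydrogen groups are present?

Non-H eclipsing pairs: CHO(120°)/Cl(120°) — 1 interaction.

1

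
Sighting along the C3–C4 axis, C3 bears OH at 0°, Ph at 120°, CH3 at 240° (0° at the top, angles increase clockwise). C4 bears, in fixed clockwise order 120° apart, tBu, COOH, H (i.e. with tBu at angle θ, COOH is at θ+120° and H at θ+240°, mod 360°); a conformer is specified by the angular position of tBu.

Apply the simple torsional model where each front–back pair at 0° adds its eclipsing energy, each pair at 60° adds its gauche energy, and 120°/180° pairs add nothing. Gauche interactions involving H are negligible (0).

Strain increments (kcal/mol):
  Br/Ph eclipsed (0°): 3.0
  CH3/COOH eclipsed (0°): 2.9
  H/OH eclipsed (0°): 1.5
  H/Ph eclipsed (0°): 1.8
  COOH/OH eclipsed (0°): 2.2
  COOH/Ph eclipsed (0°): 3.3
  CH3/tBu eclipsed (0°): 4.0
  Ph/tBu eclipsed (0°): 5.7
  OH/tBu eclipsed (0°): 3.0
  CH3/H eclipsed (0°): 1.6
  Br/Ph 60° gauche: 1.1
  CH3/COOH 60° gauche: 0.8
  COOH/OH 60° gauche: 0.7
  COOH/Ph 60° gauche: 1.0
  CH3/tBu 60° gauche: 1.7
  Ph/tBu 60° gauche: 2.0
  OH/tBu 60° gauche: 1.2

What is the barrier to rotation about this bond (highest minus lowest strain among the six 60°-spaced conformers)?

5.5 kcal/mol

tBu at 0° (eclipsed): OH(0°)/tBu(0°) eclipsed 3.0; Ph(120°)/COOH(120°) eclipsed 3.3; CH3(240°)/H(240°) eclipsed 1.6 → 7.9 kcal/mol.
tBu at 60° (staggered): OH(0°)/tBu(60°) gauche 1.2; Ph(120°)/tBu(60°) gauche 2.0; Ph(120°)/COOH(180°) gauche 1.0; CH3(240°)/COOH(180°) gauche 0.8 → 5.0 kcal/mol.
tBu at 120° (eclipsed): OH(0°)/H(0°) eclipsed 1.5; Ph(120°)/tBu(120°) eclipsed 5.7; CH3(240°)/COOH(240°) eclipsed 2.9 → 10.1 kcal/mol.
tBu at 180° (staggered): OH(0°)/COOH(300°) gauche 0.7; Ph(120°)/tBu(180°) gauche 2.0; CH3(240°)/tBu(180°) gauche 1.7; CH3(240°)/COOH(300°) gauche 0.8 → 5.2 kcal/mol.
tBu at 240° (eclipsed): OH(0°)/COOH(0°) eclipsed 2.2; Ph(120°)/H(120°) eclipsed 1.8; CH3(240°)/tBu(240°) eclipsed 4.0 → 8.0 kcal/mol.
tBu at 300° (staggered): OH(0°)/tBu(300°) gauche 1.2; OH(0°)/COOH(60°) gauche 0.7; Ph(120°)/COOH(60°) gauche 1.0; CH3(240°)/tBu(300°) gauche 1.7 → 4.6 kcal/mol.
Max at 120° (10.1 kcal/mol), min at 300° (4.6 kcal/mol); barrier = 5.5 kcal/mol.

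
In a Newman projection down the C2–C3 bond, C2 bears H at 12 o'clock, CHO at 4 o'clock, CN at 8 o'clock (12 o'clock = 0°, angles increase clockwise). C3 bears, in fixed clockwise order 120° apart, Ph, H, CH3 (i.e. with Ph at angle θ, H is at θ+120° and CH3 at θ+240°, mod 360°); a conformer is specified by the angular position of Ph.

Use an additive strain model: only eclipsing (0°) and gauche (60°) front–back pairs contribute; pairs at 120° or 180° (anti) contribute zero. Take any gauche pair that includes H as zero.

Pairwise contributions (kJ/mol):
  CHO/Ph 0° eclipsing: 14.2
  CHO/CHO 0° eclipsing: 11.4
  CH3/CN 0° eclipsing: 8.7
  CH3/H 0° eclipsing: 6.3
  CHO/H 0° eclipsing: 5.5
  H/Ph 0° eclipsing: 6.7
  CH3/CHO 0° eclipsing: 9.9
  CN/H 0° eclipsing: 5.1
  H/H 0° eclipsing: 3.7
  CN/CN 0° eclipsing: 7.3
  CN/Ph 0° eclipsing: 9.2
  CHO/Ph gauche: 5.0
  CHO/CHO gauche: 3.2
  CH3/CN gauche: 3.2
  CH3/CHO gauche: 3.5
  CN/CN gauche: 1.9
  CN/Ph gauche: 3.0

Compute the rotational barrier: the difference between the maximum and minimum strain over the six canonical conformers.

17.4 kJ/mol

Ph at 0° (eclipsed): H–Ph eclipsed, CHO–H eclipsed, CN–CH3 eclipsed; 6.7 + 5.5 + 8.7 = 20.9 kJ/mol.
Ph at 60° (staggered): CHO–Ph gauche, CN–CH3 gauche; 5.0 + 3.2 = 8.2 kJ/mol.
Ph at 120° (eclipsed): H–CH3 eclipsed, CHO–Ph eclipsed, CN–H eclipsed; 6.3 + 14.2 + 5.1 = 25.6 kJ/mol.
Ph at 180° (staggered): CHO–Ph gauche, CHO–CH3 gauche, CN–Ph gauche; 5.0 + 3.5 + 3.0 = 11.5 kJ/mol.
Ph at 240° (eclipsed): H–H eclipsed, CHO–CH3 eclipsed, CN–Ph eclipsed; 3.7 + 9.9 + 9.2 = 22.8 kJ/mol.
Ph at 300° (staggered): CHO–CH3 gauche, CN–Ph gauche, CN–CH3 gauche; 3.5 + 3.0 + 3.2 = 9.7 kJ/mol.
Max at 120° (25.6 kJ/mol), min at 60° (8.2 kJ/mol); barrier = 17.4 kJ/mol.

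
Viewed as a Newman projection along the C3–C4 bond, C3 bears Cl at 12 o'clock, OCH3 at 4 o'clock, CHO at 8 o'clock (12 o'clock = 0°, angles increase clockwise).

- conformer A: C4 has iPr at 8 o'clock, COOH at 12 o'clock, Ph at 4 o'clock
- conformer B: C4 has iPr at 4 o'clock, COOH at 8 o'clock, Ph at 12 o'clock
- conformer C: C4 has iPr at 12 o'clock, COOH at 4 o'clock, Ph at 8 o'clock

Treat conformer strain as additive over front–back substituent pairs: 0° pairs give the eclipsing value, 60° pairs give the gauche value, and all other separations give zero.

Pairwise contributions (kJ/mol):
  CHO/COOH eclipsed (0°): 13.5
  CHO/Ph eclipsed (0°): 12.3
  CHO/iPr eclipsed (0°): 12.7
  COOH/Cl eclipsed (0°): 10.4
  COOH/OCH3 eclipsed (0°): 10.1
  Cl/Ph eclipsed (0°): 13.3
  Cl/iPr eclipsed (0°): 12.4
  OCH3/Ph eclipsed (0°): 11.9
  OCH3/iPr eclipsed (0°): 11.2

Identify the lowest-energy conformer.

A (eclipsed): Cl(0°)/COOH(0°) eclipsed 10.4; OCH3(120°)/Ph(120°) eclipsed 11.9; CHO(240°)/iPr(240°) eclipsed 12.7 → 35.0 kJ/mol.
B (eclipsed): Cl(0°)/Ph(0°) eclipsed 13.3; OCH3(120°)/iPr(120°) eclipsed 11.2; CHO(240°)/COOH(240°) eclipsed 13.5 → 38.0 kJ/mol.
C (eclipsed): Cl(0°)/iPr(0°) eclipsed 12.4; OCH3(120°)/COOH(120°) eclipsed 10.1; CHO(240°)/Ph(240°) eclipsed 12.3 → 34.8 kJ/mol.
C has the lowest total (34.8 kJ/mol).

C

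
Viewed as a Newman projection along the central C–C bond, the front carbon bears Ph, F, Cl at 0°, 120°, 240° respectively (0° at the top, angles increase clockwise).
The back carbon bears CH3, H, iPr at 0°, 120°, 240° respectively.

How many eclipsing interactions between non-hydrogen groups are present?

Non-H eclipsing pairs: Ph(0°)/CH3(0°); Cl(240°)/iPr(240°) — 2 interactions.

2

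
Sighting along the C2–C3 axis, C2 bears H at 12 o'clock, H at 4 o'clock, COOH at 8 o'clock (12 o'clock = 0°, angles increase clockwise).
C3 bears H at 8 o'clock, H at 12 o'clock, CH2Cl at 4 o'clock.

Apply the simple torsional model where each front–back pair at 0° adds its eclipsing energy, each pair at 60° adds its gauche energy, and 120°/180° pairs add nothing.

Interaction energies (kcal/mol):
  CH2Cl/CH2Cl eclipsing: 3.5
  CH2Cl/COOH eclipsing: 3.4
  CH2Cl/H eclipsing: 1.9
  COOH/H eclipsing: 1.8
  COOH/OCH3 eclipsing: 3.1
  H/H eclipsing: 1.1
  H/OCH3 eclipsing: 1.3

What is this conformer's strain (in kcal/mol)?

4.8 kcal/mol

This conformer (eclipsed): H–H eclipsed, H–CH2Cl eclipsed, COOH–H eclipsed; 1.1 + 1.9 + 1.8 = 4.8 kcal/mol.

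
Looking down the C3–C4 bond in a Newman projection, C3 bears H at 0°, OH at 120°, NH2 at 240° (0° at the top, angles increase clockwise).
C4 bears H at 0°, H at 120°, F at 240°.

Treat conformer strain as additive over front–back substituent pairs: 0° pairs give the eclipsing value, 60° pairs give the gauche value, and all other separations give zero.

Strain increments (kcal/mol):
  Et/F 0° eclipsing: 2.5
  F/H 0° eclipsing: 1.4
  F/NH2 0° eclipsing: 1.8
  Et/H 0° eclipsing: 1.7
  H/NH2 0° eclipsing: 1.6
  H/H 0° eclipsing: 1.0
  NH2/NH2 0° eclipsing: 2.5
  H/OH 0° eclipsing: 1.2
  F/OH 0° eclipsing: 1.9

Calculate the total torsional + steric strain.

This conformer (eclipsed): H(0°)/H(0°) eclipsed 1.0; OH(120°)/H(120°) eclipsed 1.2; NH2(240°)/F(240°) eclipsed 1.8 → 4.0 kcal/mol.

4.0 kcal/mol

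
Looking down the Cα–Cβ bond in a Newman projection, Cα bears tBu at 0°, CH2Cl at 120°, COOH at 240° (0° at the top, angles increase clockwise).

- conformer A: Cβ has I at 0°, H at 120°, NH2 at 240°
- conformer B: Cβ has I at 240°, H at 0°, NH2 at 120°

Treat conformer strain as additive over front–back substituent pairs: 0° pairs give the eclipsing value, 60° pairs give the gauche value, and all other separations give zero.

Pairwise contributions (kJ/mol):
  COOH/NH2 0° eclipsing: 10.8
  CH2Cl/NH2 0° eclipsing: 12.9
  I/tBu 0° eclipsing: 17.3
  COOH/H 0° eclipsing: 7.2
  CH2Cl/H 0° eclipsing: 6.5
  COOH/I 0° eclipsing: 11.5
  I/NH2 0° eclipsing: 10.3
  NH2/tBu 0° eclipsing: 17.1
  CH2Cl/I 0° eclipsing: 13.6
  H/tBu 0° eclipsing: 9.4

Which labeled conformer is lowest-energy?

B

A is eclipsed. tBu at 0° is eclipsed with I at 0° (17.3); CH2Cl at 120° is eclipsed with H at 120° (6.5); COOH at 240° is eclipsed with NH2 at 240° (10.8). Total 34.6 kJ/mol.
B is eclipsed. tBu at 0° is eclipsed with H at 0° (9.4); CH2Cl at 120° is eclipsed with NH2 at 120° (12.9); COOH at 240° is eclipsed with I at 240° (11.5). Total 33.8 kJ/mol.
B has the lowest total (33.8 kJ/mol).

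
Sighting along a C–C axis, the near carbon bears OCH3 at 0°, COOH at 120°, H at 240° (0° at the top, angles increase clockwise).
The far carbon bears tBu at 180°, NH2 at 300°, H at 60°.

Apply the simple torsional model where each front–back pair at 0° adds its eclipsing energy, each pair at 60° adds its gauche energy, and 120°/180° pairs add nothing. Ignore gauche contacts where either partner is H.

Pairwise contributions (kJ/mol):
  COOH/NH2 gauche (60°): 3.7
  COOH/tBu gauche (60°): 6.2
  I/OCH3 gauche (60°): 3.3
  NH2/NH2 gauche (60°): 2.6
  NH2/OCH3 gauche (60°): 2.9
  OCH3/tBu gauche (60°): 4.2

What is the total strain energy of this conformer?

This conformer (staggered): OCH3(0°)/NH2(300°) gauche 2.9; COOH(120°)/tBu(180°) gauche 6.2 → 9.1 kJ/mol.

9.1 kJ/mol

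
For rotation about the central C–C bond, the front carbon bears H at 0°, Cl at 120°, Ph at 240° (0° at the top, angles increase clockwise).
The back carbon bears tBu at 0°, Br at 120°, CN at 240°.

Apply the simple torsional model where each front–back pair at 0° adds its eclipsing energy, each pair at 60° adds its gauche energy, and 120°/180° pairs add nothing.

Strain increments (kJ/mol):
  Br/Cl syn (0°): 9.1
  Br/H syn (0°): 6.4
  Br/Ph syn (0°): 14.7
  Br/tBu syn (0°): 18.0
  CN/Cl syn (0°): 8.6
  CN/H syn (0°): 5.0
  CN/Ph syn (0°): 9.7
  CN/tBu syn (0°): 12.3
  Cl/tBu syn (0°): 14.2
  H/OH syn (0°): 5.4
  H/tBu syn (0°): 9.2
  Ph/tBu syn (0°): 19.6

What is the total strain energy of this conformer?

This conformer (eclipsed): H–tBu eclipsed, Cl–Br eclipsed, Ph–CN eclipsed; 9.2 + 9.1 + 9.7 = 28.0 kJ/mol.

28.0 kJ/mol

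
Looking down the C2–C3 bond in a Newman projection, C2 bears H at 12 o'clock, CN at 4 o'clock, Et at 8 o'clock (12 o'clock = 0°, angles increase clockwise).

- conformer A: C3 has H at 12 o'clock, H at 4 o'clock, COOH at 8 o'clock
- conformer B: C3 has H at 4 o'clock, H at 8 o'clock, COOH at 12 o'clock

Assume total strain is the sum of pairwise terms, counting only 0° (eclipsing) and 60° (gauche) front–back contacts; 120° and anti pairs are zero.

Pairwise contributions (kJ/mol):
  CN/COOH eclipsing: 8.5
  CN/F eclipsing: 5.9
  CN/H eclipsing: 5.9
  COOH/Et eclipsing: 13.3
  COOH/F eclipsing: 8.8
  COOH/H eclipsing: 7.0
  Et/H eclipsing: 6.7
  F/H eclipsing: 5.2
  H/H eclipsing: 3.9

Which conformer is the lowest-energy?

B

A is eclipsed. H at 0° is eclipsed with H at 0° (3.9); CN at 120° is eclipsed with H at 120° (5.9); Et at 240° is eclipsed with COOH at 240° (13.3). Total 23.1 kJ/mol.
B is eclipsed. H at 0° is eclipsed with COOH at 0° (7.0); CN at 120° is eclipsed with H at 120° (5.9); Et at 240° is eclipsed with H at 240° (6.7). Total 19.6 kJ/mol.
B has the lowest total (19.6 kJ/mol).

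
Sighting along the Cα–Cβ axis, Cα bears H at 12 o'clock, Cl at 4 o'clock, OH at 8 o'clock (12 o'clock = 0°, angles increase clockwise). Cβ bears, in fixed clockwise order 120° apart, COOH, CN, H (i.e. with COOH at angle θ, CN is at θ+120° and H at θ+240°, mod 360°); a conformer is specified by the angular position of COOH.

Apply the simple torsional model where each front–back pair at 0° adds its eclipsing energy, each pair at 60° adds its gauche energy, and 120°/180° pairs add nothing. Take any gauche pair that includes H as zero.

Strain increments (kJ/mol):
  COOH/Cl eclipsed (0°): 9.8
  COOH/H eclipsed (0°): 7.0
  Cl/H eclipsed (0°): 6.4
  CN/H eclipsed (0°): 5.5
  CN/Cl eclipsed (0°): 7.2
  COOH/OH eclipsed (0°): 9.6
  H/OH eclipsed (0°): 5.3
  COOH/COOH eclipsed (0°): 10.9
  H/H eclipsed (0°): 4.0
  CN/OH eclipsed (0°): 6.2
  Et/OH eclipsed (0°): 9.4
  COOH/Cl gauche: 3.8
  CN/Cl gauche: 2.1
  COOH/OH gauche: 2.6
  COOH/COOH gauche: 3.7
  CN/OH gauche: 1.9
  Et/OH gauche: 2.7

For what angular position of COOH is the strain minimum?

300°

COOH at 0° (eclipsed): H(0°)/COOH(0°) eclipsed 7.0; Cl(120°)/CN(120°) eclipsed 7.2; OH(240°)/H(240°) eclipsed 5.3 → 19.5 kJ/mol.
COOH at 60° (staggered): Cl(120°)/COOH(60°) gauche 3.8; Cl(120°)/CN(180°) gauche 2.1; OH(240°)/CN(180°) gauche 1.9 → 7.8 kJ/mol.
COOH at 120° (eclipsed): H(0°)/H(0°) eclipsed 4.0; Cl(120°)/COOH(120°) eclipsed 9.8; OH(240°)/CN(240°) eclipsed 6.2 → 20.0 kJ/mol.
COOH at 180° (staggered): Cl(120°)/COOH(180°) gauche 3.8; OH(240°)/COOH(180°) gauche 2.6; OH(240°)/CN(300°) gauche 1.9 → 8.3 kJ/mol.
COOH at 240° (eclipsed): H(0°)/CN(0°) eclipsed 5.5; Cl(120°)/H(120°) eclipsed 6.4; OH(240°)/COOH(240°) eclipsed 9.6 → 21.5 kJ/mol.
COOH at 300° (staggered): Cl(120°)/CN(60°) gauche 2.1; OH(240°)/COOH(300°) gauche 2.6 → 4.7 kJ/mol.
The minimum (4.7 kJ/mol) occurs with COOH at 300°.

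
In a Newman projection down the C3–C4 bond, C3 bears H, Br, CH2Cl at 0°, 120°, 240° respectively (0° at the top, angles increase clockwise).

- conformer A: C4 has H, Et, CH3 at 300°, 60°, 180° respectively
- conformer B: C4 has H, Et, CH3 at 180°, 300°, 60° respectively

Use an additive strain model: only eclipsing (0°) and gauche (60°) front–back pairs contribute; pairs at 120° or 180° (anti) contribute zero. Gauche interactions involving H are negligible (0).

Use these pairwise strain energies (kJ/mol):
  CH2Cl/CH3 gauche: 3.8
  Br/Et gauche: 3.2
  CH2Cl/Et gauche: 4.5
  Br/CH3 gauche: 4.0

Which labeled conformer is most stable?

A is staggered. Br at 120° is gauche with Et at 60° (3.2); Br at 120° is gauche with CH3 at 180° (4.0); CH2Cl at 240° is gauche with CH3 at 180° (3.8). Total 11.0 kJ/mol.
B is staggered. Br at 120° is gauche with CH3 at 60° (4.0); CH2Cl at 240° is gauche with Et at 300° (4.5). Total 8.5 kJ/mol.
B has the lowest total (8.5 kJ/mol).

B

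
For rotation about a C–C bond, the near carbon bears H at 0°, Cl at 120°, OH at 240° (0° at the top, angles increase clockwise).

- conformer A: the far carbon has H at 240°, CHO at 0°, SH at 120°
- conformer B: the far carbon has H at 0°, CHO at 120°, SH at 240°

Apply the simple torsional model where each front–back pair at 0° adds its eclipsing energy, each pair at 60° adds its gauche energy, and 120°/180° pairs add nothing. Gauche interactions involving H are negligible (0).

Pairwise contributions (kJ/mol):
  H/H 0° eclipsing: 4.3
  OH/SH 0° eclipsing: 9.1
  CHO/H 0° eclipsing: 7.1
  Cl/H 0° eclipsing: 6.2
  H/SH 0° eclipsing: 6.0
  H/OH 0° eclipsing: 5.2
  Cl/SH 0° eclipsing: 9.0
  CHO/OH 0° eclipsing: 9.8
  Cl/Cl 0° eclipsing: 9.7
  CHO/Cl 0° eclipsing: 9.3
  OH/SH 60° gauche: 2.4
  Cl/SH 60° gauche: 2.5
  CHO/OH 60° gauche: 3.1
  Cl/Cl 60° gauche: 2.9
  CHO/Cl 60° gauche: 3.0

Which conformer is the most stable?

A

A (eclipsed): H(0°)/CHO(0°) eclipsed 7.1; Cl(120°)/SH(120°) eclipsed 9.0; OH(240°)/H(240°) eclipsed 5.2 → 21.3 kJ/mol.
B (eclipsed): H(0°)/H(0°) eclipsed 4.3; Cl(120°)/CHO(120°) eclipsed 9.3; OH(240°)/SH(240°) eclipsed 9.1 → 22.7 kJ/mol.
A has the lowest total (21.3 kJ/mol).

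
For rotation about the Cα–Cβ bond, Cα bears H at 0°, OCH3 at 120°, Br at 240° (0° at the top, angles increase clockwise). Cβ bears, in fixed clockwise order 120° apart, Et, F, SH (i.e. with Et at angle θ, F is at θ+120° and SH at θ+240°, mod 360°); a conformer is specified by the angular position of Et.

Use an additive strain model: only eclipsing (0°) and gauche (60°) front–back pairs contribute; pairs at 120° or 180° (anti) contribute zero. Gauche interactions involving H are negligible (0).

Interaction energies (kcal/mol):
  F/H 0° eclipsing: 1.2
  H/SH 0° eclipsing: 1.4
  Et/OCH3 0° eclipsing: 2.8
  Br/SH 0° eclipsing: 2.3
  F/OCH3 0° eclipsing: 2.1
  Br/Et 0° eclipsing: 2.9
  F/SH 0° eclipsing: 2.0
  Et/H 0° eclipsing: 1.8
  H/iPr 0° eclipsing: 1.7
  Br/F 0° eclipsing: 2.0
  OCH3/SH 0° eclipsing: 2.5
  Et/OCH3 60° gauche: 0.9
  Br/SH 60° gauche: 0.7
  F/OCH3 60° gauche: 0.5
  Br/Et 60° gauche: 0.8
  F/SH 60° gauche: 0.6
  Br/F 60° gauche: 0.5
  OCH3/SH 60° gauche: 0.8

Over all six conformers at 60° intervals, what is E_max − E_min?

Et at 0° (eclipsed): H(0°)/Et(0°) eclipsed 1.8; OCH3(120°)/F(120°) eclipsed 2.1; Br(240°)/SH(240°) eclipsed 2.3 → 6.2 kcal/mol.
Et at 60° (staggered): OCH3(120°)/Et(60°) gauche 0.9; OCH3(120°)/F(180°) gauche 0.5; Br(240°)/F(180°) gauche 0.5; Br(240°)/SH(300°) gauche 0.7 → 2.6 kcal/mol.
Et at 120° (eclipsed): H(0°)/SH(0°) eclipsed 1.4; OCH3(120°)/Et(120°) eclipsed 2.8; Br(240°)/F(240°) eclipsed 2.0 → 6.2 kcal/mol.
Et at 180° (staggered): OCH3(120°)/Et(180°) gauche 0.9; OCH3(120°)/SH(60°) gauche 0.8; Br(240°)/Et(180°) gauche 0.8; Br(240°)/F(300°) gauche 0.5 → 3.0 kcal/mol.
Et at 240° (eclipsed): H(0°)/F(0°) eclipsed 1.2; OCH3(120°)/SH(120°) eclipsed 2.5; Br(240°)/Et(240°) eclipsed 2.9 → 6.6 kcal/mol.
Et at 300° (staggered): OCH3(120°)/F(60°) gauche 0.5; OCH3(120°)/SH(180°) gauche 0.8; Br(240°)/Et(300°) gauche 0.8; Br(240°)/SH(180°) gauche 0.7 → 2.8 kcal/mol.
Max at 240° (6.6 kcal/mol), min at 60° (2.6 kcal/mol); barrier = 4.0 kcal/mol.

4.0 kcal/mol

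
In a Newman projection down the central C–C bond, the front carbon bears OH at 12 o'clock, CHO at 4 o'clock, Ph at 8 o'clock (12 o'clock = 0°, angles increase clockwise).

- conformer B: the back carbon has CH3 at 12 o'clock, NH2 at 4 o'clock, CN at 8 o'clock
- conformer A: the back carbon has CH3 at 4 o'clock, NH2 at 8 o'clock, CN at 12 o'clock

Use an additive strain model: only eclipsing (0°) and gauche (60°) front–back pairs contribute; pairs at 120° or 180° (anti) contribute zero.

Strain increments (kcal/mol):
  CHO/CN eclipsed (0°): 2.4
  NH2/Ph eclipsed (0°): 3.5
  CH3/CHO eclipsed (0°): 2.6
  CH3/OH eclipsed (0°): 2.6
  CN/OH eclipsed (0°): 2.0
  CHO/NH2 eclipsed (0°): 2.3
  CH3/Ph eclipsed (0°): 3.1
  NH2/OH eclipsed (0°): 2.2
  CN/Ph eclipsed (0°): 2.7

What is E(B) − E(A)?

-0.5 kcal/mol

B (eclipsed): OH–CH3 eclipsed, CHO–NH2 eclipsed, Ph–CN eclipsed; 2.6 + 2.3 + 2.7 = 7.6 kcal/mol.
A (eclipsed): OH–CN eclipsed, CHO–CH3 eclipsed, Ph–NH2 eclipsed; 2.0 + 2.6 + 3.5 = 8.1 kcal/mol.
E(B) − E(A) = 7.6 − 8.1 = -0.5 kcal/mol.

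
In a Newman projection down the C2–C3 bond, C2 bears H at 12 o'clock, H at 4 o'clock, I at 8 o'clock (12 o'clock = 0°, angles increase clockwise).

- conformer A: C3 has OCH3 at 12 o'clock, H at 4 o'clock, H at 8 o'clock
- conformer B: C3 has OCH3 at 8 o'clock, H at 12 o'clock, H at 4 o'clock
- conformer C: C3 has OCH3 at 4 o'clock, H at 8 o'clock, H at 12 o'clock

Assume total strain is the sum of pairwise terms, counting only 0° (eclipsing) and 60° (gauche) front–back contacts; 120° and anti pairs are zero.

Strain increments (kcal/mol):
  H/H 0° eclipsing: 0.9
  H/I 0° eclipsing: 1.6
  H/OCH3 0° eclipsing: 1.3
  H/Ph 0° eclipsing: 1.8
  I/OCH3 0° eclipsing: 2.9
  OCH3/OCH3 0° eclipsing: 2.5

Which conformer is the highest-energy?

A (eclipsed): H(0°)/OCH3(0°) eclipsed 1.3; H(120°)/H(120°) eclipsed 0.9; I(240°)/H(240°) eclipsed 1.6 → 3.8 kcal/mol.
B (eclipsed): H(0°)/H(0°) eclipsed 0.9; H(120°)/H(120°) eclipsed 0.9; I(240°)/OCH3(240°) eclipsed 2.9 → 4.7 kcal/mol.
C (eclipsed): H(0°)/H(0°) eclipsed 0.9; H(120°)/OCH3(120°) eclipsed 1.3; I(240°)/H(240°) eclipsed 1.6 → 3.8 kcal/mol.
B has the highest total (4.7 kcal/mol).

B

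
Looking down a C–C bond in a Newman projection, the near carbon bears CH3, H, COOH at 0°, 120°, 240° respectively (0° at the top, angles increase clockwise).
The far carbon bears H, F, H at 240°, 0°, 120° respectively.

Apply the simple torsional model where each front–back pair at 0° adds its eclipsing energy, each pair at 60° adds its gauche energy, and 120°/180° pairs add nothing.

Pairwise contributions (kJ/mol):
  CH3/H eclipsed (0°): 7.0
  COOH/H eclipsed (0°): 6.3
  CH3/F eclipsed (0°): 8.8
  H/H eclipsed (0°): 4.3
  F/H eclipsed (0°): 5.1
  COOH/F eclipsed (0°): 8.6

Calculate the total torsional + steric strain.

19.4 kJ/mol

This conformer (eclipsed): CH3–F eclipsed, H–H eclipsed, COOH–H eclipsed; 8.8 + 4.3 + 6.3 = 19.4 kJ/mol.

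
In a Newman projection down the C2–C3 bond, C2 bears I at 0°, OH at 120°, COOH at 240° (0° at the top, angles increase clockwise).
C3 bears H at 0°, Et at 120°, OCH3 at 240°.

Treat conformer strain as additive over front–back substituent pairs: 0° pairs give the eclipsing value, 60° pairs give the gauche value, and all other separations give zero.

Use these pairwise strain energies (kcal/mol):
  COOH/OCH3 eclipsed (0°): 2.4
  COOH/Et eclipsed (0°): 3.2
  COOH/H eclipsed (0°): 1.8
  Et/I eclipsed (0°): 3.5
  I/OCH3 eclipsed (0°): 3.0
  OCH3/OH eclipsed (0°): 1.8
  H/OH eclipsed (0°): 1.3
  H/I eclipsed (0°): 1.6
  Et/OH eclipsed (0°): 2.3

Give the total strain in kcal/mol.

This conformer (eclipsed): I–H eclipsed, OH–Et eclipsed, COOH–OCH3 eclipsed; 1.6 + 2.3 + 2.4 = 6.3 kcal/mol.

6.3 kcal/mol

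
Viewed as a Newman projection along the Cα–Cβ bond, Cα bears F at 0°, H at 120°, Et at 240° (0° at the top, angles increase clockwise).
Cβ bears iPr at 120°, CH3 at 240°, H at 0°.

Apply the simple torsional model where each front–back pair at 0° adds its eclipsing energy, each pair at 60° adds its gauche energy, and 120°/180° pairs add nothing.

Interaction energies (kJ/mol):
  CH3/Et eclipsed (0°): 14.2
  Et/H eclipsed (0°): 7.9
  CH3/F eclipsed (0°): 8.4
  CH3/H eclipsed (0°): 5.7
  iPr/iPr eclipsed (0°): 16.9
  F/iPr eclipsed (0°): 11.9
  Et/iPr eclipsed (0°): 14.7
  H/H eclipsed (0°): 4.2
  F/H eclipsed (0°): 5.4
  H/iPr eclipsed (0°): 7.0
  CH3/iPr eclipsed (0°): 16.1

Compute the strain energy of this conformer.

This conformer (eclipsed): F–H eclipsed, H–iPr eclipsed, Et–CH3 eclipsed; 5.4 + 7.0 + 14.2 = 26.6 kJ/mol.

26.6 kJ/mol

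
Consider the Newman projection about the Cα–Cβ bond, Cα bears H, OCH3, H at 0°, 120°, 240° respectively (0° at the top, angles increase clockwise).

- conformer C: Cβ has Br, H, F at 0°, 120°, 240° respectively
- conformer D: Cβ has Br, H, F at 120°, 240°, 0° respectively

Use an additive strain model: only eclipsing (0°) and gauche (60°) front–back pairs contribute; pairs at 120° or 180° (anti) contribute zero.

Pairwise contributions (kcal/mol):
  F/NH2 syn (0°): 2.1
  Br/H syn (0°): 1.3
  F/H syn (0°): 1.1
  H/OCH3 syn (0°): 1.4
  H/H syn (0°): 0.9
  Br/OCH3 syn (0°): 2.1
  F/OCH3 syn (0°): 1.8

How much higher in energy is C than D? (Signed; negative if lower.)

C is eclipsed. H at 0° is eclipsed with Br at 0° (1.3); OCH3 at 120° is eclipsed with H at 120° (1.4); H at 240° is eclipsed with F at 240° (1.1). Total 3.8 kcal/mol.
D is eclipsed. H at 0° is eclipsed with F at 0° (1.1); OCH3 at 120° is eclipsed with Br at 120° (2.1); H at 240° is eclipsed with H at 240° (0.9). Total 4.1 kcal/mol.
E(C) − E(D) = 3.8 − 4.1 = -0.3 kcal/mol.

-0.3 kcal/mol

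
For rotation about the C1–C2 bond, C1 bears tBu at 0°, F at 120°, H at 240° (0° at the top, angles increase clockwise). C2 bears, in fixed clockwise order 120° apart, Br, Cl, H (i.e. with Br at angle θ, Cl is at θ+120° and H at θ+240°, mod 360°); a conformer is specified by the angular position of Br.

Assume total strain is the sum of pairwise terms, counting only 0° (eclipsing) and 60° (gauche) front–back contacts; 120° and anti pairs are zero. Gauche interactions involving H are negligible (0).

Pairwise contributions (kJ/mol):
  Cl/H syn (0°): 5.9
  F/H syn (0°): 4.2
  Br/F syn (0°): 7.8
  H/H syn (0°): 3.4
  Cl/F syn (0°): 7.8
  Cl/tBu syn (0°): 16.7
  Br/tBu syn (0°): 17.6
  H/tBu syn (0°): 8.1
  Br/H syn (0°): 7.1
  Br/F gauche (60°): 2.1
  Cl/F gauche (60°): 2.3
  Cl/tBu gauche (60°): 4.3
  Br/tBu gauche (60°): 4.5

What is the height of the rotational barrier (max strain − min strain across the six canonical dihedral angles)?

22.4 kJ/mol

Br at 0° is eclipsed. tBu at 0° is eclipsed with Br at 0° (17.6); F at 120° is eclipsed with Cl at 120° (7.8); H at 240° is eclipsed with H at 240° (3.4). Total 28.8 kJ/mol.
Br at 60° is staggered. tBu at 0° is gauche with Br at 60° (4.5); F at 120° is gauche with Br at 60° (2.1); F at 120° is gauche with Cl at 180° (2.3). Total 8.9 kJ/mol.
Br at 120° is eclipsed. tBu at 0° is eclipsed with H at 0° (8.1); F at 120° is eclipsed with Br at 120° (7.8); H at 240° is eclipsed with Cl at 240° (5.9). Total 21.8 kJ/mol.
Br at 180° is staggered. tBu at 0° is gauche with Cl at 300° (4.3); F at 120° is gauche with Br at 180° (2.1). Total 6.4 kJ/mol.
Br at 240° is eclipsed. tBu at 0° is eclipsed with Cl at 0° (16.7); F at 120° is eclipsed with H at 120° (4.2); H at 240° is eclipsed with Br at 240° (7.1). Total 28.0 kJ/mol.
Br at 300° is staggered. tBu at 0° is gauche with Br at 300° (4.5); tBu at 0° is gauche with Cl at 60° (4.3); F at 120° is gauche with Cl at 60° (2.3). Total 11.1 kJ/mol.
Max at 0° (28.8 kJ/mol), min at 180° (6.4 kJ/mol); barrier = 22.4 kJ/mol.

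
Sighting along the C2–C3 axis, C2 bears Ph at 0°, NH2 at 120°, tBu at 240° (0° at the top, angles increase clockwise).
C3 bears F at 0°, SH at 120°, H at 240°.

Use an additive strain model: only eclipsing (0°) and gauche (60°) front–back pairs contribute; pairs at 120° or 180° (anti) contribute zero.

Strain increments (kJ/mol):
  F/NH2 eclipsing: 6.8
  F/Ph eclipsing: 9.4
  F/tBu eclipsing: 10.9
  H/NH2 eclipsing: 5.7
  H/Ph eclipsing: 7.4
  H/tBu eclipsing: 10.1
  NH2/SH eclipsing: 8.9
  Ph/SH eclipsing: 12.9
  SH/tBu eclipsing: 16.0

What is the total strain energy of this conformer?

This conformer is eclipsed. Ph at 0° is eclipsed with F at 0° (9.4); NH2 at 120° is eclipsed with SH at 120° (8.9); tBu at 240° is eclipsed with H at 240° (10.1). Total 28.4 kJ/mol.

28.4 kJ/mol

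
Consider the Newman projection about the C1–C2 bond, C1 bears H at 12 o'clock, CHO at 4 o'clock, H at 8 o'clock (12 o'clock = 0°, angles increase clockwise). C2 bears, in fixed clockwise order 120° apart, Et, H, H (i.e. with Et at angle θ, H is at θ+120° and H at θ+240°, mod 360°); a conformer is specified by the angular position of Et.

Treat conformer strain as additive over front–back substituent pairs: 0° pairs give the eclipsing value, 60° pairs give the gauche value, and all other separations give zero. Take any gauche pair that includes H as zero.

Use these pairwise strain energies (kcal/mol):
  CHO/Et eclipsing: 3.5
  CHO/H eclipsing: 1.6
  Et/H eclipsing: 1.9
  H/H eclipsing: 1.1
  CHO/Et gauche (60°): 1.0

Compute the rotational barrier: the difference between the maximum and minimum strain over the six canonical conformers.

Et at 0° (eclipsed): H–Et eclipsed, CHO–H eclipsed, H–H eclipsed; 1.9 + 1.6 + 1.1 = 4.6 kcal/mol.
Et at 60° (staggered): CHO–Et gauche; 1.0 = 1.0 kcal/mol.
Et at 120° (eclipsed): H–H eclipsed, CHO–Et eclipsed, H–H eclipsed; 1.1 + 3.5 + 1.1 = 5.7 kcal/mol.
Et at 180° (staggered): CHO–Et gauche; 1.0 = 1.0 kcal/mol.
Et at 240° (eclipsed): H–H eclipsed, CHO–H eclipsed, H–Et eclipsed; 1.1 + 1.6 + 1.9 = 4.6 kcal/mol.
Et at 300° (staggered): no non-H gauche contacts → 0.0 kcal/mol.
Max at 120° (5.7 kcal/mol), min at 300° (0.0 kcal/mol); barrier = 5.7 kcal/mol.

5.7 kcal/mol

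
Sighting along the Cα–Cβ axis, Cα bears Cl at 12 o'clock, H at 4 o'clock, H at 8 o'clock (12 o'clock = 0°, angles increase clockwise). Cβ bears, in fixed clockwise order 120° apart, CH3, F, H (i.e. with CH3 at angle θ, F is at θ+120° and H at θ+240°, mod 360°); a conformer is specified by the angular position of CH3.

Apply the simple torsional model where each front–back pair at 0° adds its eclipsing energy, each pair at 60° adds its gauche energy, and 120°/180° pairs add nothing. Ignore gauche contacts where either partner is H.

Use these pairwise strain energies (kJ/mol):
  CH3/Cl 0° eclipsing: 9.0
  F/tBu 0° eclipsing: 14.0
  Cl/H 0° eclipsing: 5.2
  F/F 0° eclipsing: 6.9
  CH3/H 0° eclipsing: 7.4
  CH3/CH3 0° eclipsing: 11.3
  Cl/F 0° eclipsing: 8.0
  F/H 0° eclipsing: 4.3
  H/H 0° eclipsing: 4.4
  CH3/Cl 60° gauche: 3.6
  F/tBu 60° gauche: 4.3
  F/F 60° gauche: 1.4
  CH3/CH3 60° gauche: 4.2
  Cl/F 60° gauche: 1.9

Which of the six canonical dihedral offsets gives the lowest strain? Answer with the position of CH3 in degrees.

CH3 at 0° (eclipsed): Cl(0°)/CH3(0°) eclipsed 9.0; H(120°)/F(120°) eclipsed 4.3; H(240°)/H(240°) eclipsed 4.4 → 17.7 kJ/mol.
CH3 at 60° (staggered): Cl(0°)/CH3(60°) gauche 3.6 → 3.6 kJ/mol.
CH3 at 120° (eclipsed): Cl(0°)/H(0°) eclipsed 5.2; H(120°)/CH3(120°) eclipsed 7.4; H(240°)/F(240°) eclipsed 4.3 → 16.9 kJ/mol.
CH3 at 180° (staggered): Cl(0°)/F(300°) gauche 1.9 → 1.9 kJ/mol.
CH3 at 240° (eclipsed): Cl(0°)/F(0°) eclipsed 8.0; H(120°)/H(120°) eclipsed 4.4; H(240°)/CH3(240°) eclipsed 7.4 → 19.8 kJ/mol.
CH3 at 300° (staggered): Cl(0°)/CH3(300°) gauche 3.6; Cl(0°)/F(60°) gauche 1.9 → 5.5 kJ/mol.
The minimum (1.9 kJ/mol) occurs with CH3 at 180°.

180°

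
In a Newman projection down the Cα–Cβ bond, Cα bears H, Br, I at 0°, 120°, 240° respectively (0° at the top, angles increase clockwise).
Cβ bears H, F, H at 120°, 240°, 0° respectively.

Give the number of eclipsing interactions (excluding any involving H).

1

Non-H eclipsing pairs: I(240°)/F(240°) — 1 interaction.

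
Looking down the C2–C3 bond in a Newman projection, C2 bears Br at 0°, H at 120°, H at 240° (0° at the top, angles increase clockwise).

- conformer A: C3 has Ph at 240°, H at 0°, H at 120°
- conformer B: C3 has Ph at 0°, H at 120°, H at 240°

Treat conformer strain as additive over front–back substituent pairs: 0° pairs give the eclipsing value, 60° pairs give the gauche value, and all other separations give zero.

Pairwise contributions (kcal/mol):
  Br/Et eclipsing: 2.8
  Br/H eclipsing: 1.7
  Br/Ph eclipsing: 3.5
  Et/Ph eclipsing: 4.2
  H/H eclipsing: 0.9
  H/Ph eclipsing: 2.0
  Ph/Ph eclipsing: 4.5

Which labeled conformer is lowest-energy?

A

A (eclipsed): Br(0°)/H(0°) eclipsed 1.7; H(120°)/H(120°) eclipsed 0.9; H(240°)/Ph(240°) eclipsed 2.0 → 4.6 kcal/mol.
B (eclipsed): Br(0°)/Ph(0°) eclipsed 3.5; H(120°)/H(120°) eclipsed 0.9; H(240°)/H(240°) eclipsed 0.9 → 5.3 kcal/mol.
A has the lowest total (4.6 kcal/mol).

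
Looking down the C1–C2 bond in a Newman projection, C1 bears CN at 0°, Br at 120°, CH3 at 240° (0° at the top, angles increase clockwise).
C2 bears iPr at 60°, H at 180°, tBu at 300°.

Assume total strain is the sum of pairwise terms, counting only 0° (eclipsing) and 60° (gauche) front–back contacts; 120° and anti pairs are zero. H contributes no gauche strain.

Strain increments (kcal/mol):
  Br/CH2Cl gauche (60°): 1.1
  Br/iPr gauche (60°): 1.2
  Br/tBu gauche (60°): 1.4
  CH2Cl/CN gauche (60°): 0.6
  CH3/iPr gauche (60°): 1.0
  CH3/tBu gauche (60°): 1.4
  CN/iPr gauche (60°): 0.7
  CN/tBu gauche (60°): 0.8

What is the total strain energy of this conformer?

This conformer (staggered): CN(0°)/iPr(60°) gauche 0.7; CN(0°)/tBu(300°) gauche 0.8; Br(120°)/iPr(60°) gauche 1.2; CH3(240°)/tBu(300°) gauche 1.4 → 4.1 kcal/mol.

4.1 kcal/mol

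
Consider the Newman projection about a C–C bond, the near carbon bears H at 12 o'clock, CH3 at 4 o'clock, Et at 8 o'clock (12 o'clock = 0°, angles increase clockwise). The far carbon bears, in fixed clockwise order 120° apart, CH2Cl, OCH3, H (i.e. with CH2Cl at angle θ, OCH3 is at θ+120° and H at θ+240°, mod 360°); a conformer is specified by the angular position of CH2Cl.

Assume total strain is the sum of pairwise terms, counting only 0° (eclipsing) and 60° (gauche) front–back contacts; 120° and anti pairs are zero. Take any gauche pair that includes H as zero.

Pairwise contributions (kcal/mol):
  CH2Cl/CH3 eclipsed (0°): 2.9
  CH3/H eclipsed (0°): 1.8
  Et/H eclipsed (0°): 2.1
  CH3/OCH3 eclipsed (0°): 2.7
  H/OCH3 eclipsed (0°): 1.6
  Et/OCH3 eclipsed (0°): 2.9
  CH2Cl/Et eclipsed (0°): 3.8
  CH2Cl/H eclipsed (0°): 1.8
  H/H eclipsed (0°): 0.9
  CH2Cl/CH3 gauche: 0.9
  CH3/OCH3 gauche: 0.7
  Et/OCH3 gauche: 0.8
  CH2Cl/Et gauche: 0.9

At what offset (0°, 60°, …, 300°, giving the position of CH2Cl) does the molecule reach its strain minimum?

300°

CH2Cl at 0° (eclipsed): H(0°)/CH2Cl(0°) eclipsed 1.8; CH3(120°)/OCH3(120°) eclipsed 2.7; Et(240°)/H(240°) eclipsed 2.1 → 6.6 kcal/mol.
CH2Cl at 60° (staggered): CH3(120°)/CH2Cl(60°) gauche 0.9; CH3(120°)/OCH3(180°) gauche 0.7; Et(240°)/OCH3(180°) gauche 0.8 → 2.4 kcal/mol.
CH2Cl at 120° (eclipsed): H(0°)/H(0°) eclipsed 0.9; CH3(120°)/CH2Cl(120°) eclipsed 2.9; Et(240°)/OCH3(240°) eclipsed 2.9 → 6.7 kcal/mol.
CH2Cl at 180° (staggered): CH3(120°)/CH2Cl(180°) gauche 0.9; Et(240°)/CH2Cl(180°) gauche 0.9; Et(240°)/OCH3(300°) gauche 0.8 → 2.6 kcal/mol.
CH2Cl at 240° (eclipsed): H(0°)/OCH3(0°) eclipsed 1.6; CH3(120°)/H(120°) eclipsed 1.8; Et(240°)/CH2Cl(240°) eclipsed 3.8 → 7.2 kcal/mol.
CH2Cl at 300° (staggered): CH3(120°)/OCH3(60°) gauche 0.7; Et(240°)/CH2Cl(300°) gauche 0.9 → 1.6 kcal/mol.
The minimum (1.6 kcal/mol) occurs with CH2Cl at 300°.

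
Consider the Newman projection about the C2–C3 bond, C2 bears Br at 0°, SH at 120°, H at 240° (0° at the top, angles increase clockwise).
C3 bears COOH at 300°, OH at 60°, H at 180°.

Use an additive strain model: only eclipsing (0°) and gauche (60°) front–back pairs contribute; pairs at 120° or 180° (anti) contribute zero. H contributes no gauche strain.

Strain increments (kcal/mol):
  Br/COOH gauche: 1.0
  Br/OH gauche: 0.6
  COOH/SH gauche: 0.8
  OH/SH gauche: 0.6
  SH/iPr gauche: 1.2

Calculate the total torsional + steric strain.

2.2 kcal/mol

This conformer (staggered): Br–COOH gauche, Br–OH gauche, SH–OH gauche; 1.0 + 0.6 + 0.6 = 2.2 kcal/mol.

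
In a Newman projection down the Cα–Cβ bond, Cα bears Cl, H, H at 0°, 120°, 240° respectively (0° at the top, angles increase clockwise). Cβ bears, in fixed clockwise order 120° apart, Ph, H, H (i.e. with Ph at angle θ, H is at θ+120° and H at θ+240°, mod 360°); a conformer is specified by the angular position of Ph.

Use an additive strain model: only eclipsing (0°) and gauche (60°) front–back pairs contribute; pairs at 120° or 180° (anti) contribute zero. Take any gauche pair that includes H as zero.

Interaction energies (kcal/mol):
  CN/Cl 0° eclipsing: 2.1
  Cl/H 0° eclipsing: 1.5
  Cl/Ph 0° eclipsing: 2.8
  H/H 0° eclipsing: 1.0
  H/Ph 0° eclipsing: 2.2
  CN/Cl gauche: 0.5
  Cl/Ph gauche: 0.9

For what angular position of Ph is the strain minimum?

180°

Ph at 0° (eclipsed): Cl(0°)/Ph(0°) eclipsed 2.8; H(120°)/H(120°) eclipsed 1.0; H(240°)/H(240°) eclipsed 1.0 → 4.8 kcal/mol.
Ph at 60° (staggered): Cl(0°)/Ph(60°) gauche 0.9 → 0.9 kcal/mol.
Ph at 120° (eclipsed): Cl(0°)/H(0°) eclipsed 1.5; H(120°)/Ph(120°) eclipsed 2.2; H(240°)/H(240°) eclipsed 1.0 → 4.7 kcal/mol.
Ph at 180° (staggered): no non-H gauche contacts → 0.0 kcal/mol.
Ph at 240° (eclipsed): Cl(0°)/H(0°) eclipsed 1.5; H(120°)/H(120°) eclipsed 1.0; H(240°)/Ph(240°) eclipsed 2.2 → 4.7 kcal/mol.
Ph at 300° (staggered): Cl(0°)/Ph(300°) gauche 0.9 → 0.9 kcal/mol.
The minimum (0.0 kcal/mol) occurs with Ph at 180°.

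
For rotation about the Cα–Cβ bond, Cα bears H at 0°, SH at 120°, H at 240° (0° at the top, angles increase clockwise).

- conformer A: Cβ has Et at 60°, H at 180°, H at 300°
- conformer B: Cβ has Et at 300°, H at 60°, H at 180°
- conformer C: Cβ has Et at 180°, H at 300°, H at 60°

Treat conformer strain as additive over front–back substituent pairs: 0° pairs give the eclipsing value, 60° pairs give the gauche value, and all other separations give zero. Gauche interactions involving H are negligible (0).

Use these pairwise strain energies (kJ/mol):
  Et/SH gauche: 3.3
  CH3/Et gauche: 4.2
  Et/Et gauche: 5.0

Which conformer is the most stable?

A (staggered): SH–Et gauche; 3.3 = 3.3 kJ/mol.
B (staggered): no non-H gauche contacts → 0.0 kJ/mol.
C (staggered): SH–Et gauche; 3.3 = 3.3 kJ/mol.
B has the lowest total (0.0 kJ/mol).

B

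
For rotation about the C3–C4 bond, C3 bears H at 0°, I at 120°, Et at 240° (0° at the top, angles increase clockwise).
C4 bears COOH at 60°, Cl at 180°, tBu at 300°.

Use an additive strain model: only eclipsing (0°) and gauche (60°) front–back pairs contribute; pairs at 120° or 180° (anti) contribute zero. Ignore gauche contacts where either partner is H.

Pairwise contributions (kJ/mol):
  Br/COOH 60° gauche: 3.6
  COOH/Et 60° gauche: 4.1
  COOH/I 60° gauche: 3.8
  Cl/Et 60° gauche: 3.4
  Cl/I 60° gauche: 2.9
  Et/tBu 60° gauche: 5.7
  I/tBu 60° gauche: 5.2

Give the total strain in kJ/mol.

This conformer (staggered): I(120°)/COOH(60°) gauche 3.8; I(120°)/Cl(180°) gauche 2.9; Et(240°)/Cl(180°) gauche 3.4; Et(240°)/tBu(300°) gauche 5.7 → 15.8 kJ/mol.

15.8 kJ/mol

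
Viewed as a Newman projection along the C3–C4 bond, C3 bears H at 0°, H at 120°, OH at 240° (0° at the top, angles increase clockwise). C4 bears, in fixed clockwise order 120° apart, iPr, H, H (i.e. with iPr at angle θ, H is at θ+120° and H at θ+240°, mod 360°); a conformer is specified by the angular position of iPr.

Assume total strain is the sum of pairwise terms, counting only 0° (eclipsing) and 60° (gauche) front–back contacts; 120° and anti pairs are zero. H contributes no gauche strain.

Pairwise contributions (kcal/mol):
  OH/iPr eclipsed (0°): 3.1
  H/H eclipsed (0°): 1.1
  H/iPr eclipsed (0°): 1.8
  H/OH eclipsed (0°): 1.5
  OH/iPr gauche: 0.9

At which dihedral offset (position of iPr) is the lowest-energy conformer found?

iPr at 0° (eclipsed): H–iPr eclipsed, H–H eclipsed, OH–H eclipsed; 1.8 + 1.1 + 1.5 = 4.4 kcal/mol.
iPr at 60° (staggered): no non-H gauche contacts → 0.0 kcal/mol.
iPr at 120° (eclipsed): H–H eclipsed, H–iPr eclipsed, OH–H eclipsed; 1.1 + 1.8 + 1.5 = 4.4 kcal/mol.
iPr at 180° (staggered): OH–iPr gauche; 0.9 = 0.9 kcal/mol.
iPr at 240° (eclipsed): H–H eclipsed, H–H eclipsed, OH–iPr eclipsed; 1.1 + 1.1 + 3.1 = 5.3 kcal/mol.
iPr at 300° (staggered): OH–iPr gauche; 0.9 = 0.9 kcal/mol.
The minimum (0.0 kcal/mol) occurs with iPr at 60°.

60°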